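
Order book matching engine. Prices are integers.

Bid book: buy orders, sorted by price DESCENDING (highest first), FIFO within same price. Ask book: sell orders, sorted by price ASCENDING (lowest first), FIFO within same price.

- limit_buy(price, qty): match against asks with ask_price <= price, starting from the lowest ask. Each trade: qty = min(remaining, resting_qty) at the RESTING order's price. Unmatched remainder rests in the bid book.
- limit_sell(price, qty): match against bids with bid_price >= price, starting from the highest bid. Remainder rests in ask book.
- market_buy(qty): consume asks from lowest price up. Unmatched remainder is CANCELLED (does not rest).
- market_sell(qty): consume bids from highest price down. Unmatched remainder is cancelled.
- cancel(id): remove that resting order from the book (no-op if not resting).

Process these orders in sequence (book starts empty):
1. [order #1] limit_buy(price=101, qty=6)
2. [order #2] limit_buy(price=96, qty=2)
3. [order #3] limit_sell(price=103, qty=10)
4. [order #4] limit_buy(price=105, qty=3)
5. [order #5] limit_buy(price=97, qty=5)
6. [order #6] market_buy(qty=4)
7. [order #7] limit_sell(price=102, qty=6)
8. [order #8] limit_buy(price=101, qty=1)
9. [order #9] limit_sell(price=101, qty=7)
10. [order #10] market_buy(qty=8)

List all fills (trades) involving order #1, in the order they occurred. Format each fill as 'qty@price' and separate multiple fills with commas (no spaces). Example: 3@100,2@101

After op 1 [order #1] limit_buy(price=101, qty=6): fills=none; bids=[#1:6@101] asks=[-]
After op 2 [order #2] limit_buy(price=96, qty=2): fills=none; bids=[#1:6@101 #2:2@96] asks=[-]
After op 3 [order #3] limit_sell(price=103, qty=10): fills=none; bids=[#1:6@101 #2:2@96] asks=[#3:10@103]
After op 4 [order #4] limit_buy(price=105, qty=3): fills=#4x#3:3@103; bids=[#1:6@101 #2:2@96] asks=[#3:7@103]
After op 5 [order #5] limit_buy(price=97, qty=5): fills=none; bids=[#1:6@101 #5:5@97 #2:2@96] asks=[#3:7@103]
After op 6 [order #6] market_buy(qty=4): fills=#6x#3:4@103; bids=[#1:6@101 #5:5@97 #2:2@96] asks=[#3:3@103]
After op 7 [order #7] limit_sell(price=102, qty=6): fills=none; bids=[#1:6@101 #5:5@97 #2:2@96] asks=[#7:6@102 #3:3@103]
After op 8 [order #8] limit_buy(price=101, qty=1): fills=none; bids=[#1:6@101 #8:1@101 #5:5@97 #2:2@96] asks=[#7:6@102 #3:3@103]
After op 9 [order #9] limit_sell(price=101, qty=7): fills=#1x#9:6@101 #8x#9:1@101; bids=[#5:5@97 #2:2@96] asks=[#7:6@102 #3:3@103]
After op 10 [order #10] market_buy(qty=8): fills=#10x#7:6@102 #10x#3:2@103; bids=[#5:5@97 #2:2@96] asks=[#3:1@103]

Answer: 6@101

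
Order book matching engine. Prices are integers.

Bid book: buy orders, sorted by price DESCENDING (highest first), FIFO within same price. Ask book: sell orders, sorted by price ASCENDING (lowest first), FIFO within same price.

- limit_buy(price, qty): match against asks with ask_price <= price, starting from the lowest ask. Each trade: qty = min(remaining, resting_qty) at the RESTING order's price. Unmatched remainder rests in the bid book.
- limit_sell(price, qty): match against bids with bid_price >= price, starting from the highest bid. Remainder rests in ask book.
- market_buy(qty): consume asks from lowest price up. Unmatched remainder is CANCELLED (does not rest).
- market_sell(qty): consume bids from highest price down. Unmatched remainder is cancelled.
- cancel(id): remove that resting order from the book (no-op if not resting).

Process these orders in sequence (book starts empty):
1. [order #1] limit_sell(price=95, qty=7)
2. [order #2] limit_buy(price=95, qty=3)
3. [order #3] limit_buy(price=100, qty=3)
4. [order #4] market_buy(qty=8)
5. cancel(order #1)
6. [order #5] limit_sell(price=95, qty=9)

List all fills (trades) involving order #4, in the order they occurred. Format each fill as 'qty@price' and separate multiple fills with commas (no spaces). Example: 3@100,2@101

After op 1 [order #1] limit_sell(price=95, qty=7): fills=none; bids=[-] asks=[#1:7@95]
After op 2 [order #2] limit_buy(price=95, qty=3): fills=#2x#1:3@95; bids=[-] asks=[#1:4@95]
After op 3 [order #3] limit_buy(price=100, qty=3): fills=#3x#1:3@95; bids=[-] asks=[#1:1@95]
After op 4 [order #4] market_buy(qty=8): fills=#4x#1:1@95; bids=[-] asks=[-]
After op 5 cancel(order #1): fills=none; bids=[-] asks=[-]
After op 6 [order #5] limit_sell(price=95, qty=9): fills=none; bids=[-] asks=[#5:9@95]

Answer: 1@95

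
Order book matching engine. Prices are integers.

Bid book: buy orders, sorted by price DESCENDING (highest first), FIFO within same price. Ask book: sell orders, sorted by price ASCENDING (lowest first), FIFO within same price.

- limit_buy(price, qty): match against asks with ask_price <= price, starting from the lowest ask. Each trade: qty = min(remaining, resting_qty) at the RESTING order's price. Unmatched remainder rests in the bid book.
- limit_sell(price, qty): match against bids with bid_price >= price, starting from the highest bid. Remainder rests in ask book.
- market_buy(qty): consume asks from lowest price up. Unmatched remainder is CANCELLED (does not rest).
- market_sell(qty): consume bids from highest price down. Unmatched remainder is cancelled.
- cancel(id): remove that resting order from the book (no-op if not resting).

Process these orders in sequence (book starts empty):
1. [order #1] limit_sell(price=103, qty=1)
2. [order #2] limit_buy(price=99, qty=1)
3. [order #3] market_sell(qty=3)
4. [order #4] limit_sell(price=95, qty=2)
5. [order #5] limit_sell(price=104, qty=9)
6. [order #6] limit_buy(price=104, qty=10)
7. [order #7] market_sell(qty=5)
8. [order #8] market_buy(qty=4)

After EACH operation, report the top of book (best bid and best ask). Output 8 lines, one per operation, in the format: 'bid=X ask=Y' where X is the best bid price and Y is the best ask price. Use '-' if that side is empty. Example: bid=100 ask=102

After op 1 [order #1] limit_sell(price=103, qty=1): fills=none; bids=[-] asks=[#1:1@103]
After op 2 [order #2] limit_buy(price=99, qty=1): fills=none; bids=[#2:1@99] asks=[#1:1@103]
After op 3 [order #3] market_sell(qty=3): fills=#2x#3:1@99; bids=[-] asks=[#1:1@103]
After op 4 [order #4] limit_sell(price=95, qty=2): fills=none; bids=[-] asks=[#4:2@95 #1:1@103]
After op 5 [order #5] limit_sell(price=104, qty=9): fills=none; bids=[-] asks=[#4:2@95 #1:1@103 #5:9@104]
After op 6 [order #6] limit_buy(price=104, qty=10): fills=#6x#4:2@95 #6x#1:1@103 #6x#5:7@104; bids=[-] asks=[#5:2@104]
After op 7 [order #7] market_sell(qty=5): fills=none; bids=[-] asks=[#5:2@104]
After op 8 [order #8] market_buy(qty=4): fills=#8x#5:2@104; bids=[-] asks=[-]

Answer: bid=- ask=103
bid=99 ask=103
bid=- ask=103
bid=- ask=95
bid=- ask=95
bid=- ask=104
bid=- ask=104
bid=- ask=-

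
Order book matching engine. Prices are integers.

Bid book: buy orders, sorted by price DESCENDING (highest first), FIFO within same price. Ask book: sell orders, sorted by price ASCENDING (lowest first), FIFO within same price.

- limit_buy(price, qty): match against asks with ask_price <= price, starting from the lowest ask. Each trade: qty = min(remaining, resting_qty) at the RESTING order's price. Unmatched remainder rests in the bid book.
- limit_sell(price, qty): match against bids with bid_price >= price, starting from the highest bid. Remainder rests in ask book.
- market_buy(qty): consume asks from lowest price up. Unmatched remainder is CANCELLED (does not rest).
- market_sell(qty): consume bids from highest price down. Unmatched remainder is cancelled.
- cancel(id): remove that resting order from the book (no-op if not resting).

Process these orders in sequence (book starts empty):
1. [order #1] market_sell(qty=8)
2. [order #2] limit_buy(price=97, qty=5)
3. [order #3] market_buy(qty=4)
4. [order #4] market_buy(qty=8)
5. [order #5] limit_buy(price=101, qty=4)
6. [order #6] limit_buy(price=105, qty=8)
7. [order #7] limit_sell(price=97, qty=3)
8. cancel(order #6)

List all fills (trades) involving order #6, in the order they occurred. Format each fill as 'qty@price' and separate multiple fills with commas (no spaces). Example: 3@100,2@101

Answer: 3@105

Derivation:
After op 1 [order #1] market_sell(qty=8): fills=none; bids=[-] asks=[-]
After op 2 [order #2] limit_buy(price=97, qty=5): fills=none; bids=[#2:5@97] asks=[-]
After op 3 [order #3] market_buy(qty=4): fills=none; bids=[#2:5@97] asks=[-]
After op 4 [order #4] market_buy(qty=8): fills=none; bids=[#2:5@97] asks=[-]
After op 5 [order #5] limit_buy(price=101, qty=4): fills=none; bids=[#5:4@101 #2:5@97] asks=[-]
After op 6 [order #6] limit_buy(price=105, qty=8): fills=none; bids=[#6:8@105 #5:4@101 #2:5@97] asks=[-]
After op 7 [order #7] limit_sell(price=97, qty=3): fills=#6x#7:3@105; bids=[#6:5@105 #5:4@101 #2:5@97] asks=[-]
After op 8 cancel(order #6): fills=none; bids=[#5:4@101 #2:5@97] asks=[-]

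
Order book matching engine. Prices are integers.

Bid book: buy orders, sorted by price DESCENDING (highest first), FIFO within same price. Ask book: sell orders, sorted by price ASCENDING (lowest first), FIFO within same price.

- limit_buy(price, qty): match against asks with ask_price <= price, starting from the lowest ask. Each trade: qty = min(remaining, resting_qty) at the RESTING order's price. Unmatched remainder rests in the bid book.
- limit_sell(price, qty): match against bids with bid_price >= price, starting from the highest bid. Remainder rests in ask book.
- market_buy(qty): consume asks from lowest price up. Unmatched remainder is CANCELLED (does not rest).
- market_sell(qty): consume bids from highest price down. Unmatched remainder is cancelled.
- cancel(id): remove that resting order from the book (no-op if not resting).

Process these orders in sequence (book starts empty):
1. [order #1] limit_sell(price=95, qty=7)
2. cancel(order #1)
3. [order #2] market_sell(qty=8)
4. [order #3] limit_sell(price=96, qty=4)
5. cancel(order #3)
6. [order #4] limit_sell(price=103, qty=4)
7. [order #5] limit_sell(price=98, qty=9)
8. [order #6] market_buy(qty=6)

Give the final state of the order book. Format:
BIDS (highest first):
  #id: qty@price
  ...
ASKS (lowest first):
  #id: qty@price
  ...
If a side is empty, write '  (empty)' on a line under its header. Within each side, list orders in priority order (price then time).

After op 1 [order #1] limit_sell(price=95, qty=7): fills=none; bids=[-] asks=[#1:7@95]
After op 2 cancel(order #1): fills=none; bids=[-] asks=[-]
After op 3 [order #2] market_sell(qty=8): fills=none; bids=[-] asks=[-]
After op 4 [order #3] limit_sell(price=96, qty=4): fills=none; bids=[-] asks=[#3:4@96]
After op 5 cancel(order #3): fills=none; bids=[-] asks=[-]
After op 6 [order #4] limit_sell(price=103, qty=4): fills=none; bids=[-] asks=[#4:4@103]
After op 7 [order #5] limit_sell(price=98, qty=9): fills=none; bids=[-] asks=[#5:9@98 #4:4@103]
After op 8 [order #6] market_buy(qty=6): fills=#6x#5:6@98; bids=[-] asks=[#5:3@98 #4:4@103]

Answer: BIDS (highest first):
  (empty)
ASKS (lowest first):
  #5: 3@98
  #4: 4@103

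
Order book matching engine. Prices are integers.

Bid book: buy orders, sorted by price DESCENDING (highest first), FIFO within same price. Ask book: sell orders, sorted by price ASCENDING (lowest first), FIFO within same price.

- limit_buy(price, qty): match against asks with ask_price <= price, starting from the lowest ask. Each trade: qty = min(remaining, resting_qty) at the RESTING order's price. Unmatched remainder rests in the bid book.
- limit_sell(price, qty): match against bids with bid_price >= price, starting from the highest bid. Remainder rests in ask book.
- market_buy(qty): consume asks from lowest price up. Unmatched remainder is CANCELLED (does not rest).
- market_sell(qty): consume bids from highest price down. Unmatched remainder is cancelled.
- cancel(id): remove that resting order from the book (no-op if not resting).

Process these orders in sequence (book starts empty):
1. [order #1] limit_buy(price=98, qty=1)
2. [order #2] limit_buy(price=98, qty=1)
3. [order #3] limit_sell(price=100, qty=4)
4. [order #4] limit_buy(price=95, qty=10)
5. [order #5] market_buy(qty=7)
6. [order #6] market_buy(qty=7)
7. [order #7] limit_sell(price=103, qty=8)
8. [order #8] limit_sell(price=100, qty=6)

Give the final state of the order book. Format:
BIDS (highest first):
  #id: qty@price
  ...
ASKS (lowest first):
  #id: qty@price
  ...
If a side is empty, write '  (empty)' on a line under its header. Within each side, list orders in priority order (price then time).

After op 1 [order #1] limit_buy(price=98, qty=1): fills=none; bids=[#1:1@98] asks=[-]
After op 2 [order #2] limit_buy(price=98, qty=1): fills=none; bids=[#1:1@98 #2:1@98] asks=[-]
After op 3 [order #3] limit_sell(price=100, qty=4): fills=none; bids=[#1:1@98 #2:1@98] asks=[#3:4@100]
After op 4 [order #4] limit_buy(price=95, qty=10): fills=none; bids=[#1:1@98 #2:1@98 #4:10@95] asks=[#3:4@100]
After op 5 [order #5] market_buy(qty=7): fills=#5x#3:4@100; bids=[#1:1@98 #2:1@98 #4:10@95] asks=[-]
After op 6 [order #6] market_buy(qty=7): fills=none; bids=[#1:1@98 #2:1@98 #4:10@95] asks=[-]
After op 7 [order #7] limit_sell(price=103, qty=8): fills=none; bids=[#1:1@98 #2:1@98 #4:10@95] asks=[#7:8@103]
After op 8 [order #8] limit_sell(price=100, qty=6): fills=none; bids=[#1:1@98 #2:1@98 #4:10@95] asks=[#8:6@100 #7:8@103]

Answer: BIDS (highest first):
  #1: 1@98
  #2: 1@98
  #4: 10@95
ASKS (lowest first):
  #8: 6@100
  #7: 8@103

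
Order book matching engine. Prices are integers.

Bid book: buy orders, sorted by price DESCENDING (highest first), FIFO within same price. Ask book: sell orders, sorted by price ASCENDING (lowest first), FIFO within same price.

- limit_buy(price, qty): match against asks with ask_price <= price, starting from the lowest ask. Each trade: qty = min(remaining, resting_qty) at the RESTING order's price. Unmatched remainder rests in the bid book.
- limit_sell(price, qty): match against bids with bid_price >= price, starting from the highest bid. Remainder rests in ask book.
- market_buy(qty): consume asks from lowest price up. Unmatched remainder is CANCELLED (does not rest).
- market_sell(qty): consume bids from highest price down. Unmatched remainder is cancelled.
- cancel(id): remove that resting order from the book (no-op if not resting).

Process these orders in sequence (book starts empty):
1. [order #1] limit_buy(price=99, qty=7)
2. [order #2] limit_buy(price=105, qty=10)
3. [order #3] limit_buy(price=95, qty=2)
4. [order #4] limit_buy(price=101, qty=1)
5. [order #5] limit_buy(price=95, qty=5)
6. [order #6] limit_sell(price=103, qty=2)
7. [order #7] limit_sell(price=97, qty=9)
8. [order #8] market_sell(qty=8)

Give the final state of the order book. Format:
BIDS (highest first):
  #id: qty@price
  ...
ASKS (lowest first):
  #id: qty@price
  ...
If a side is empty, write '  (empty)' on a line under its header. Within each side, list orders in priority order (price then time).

After op 1 [order #1] limit_buy(price=99, qty=7): fills=none; bids=[#1:7@99] asks=[-]
After op 2 [order #2] limit_buy(price=105, qty=10): fills=none; bids=[#2:10@105 #1:7@99] asks=[-]
After op 3 [order #3] limit_buy(price=95, qty=2): fills=none; bids=[#2:10@105 #1:7@99 #3:2@95] asks=[-]
After op 4 [order #4] limit_buy(price=101, qty=1): fills=none; bids=[#2:10@105 #4:1@101 #1:7@99 #3:2@95] asks=[-]
After op 5 [order #5] limit_buy(price=95, qty=5): fills=none; bids=[#2:10@105 #4:1@101 #1:7@99 #3:2@95 #5:5@95] asks=[-]
After op 6 [order #6] limit_sell(price=103, qty=2): fills=#2x#6:2@105; bids=[#2:8@105 #4:1@101 #1:7@99 #3:2@95 #5:5@95] asks=[-]
After op 7 [order #7] limit_sell(price=97, qty=9): fills=#2x#7:8@105 #4x#7:1@101; bids=[#1:7@99 #3:2@95 #5:5@95] asks=[-]
After op 8 [order #8] market_sell(qty=8): fills=#1x#8:7@99 #3x#8:1@95; bids=[#3:1@95 #5:5@95] asks=[-]

Answer: BIDS (highest first):
  #3: 1@95
  #5: 5@95
ASKS (lowest first):
  (empty)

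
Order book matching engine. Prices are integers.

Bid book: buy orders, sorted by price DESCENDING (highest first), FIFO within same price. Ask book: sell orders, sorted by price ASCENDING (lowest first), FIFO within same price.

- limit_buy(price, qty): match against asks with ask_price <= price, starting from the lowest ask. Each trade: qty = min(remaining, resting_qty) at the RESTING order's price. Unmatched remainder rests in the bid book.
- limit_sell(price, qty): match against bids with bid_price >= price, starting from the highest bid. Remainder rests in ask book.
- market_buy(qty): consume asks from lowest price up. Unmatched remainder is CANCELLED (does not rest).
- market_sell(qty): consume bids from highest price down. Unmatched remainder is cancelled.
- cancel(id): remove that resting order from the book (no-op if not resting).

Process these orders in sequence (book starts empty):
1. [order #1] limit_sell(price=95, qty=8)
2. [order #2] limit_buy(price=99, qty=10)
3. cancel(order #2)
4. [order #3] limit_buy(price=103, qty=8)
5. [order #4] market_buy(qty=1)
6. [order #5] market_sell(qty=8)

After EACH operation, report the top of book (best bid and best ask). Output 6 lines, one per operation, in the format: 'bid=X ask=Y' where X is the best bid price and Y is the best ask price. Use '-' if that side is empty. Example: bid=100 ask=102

Answer: bid=- ask=95
bid=99 ask=-
bid=- ask=-
bid=103 ask=-
bid=103 ask=-
bid=- ask=-

Derivation:
After op 1 [order #1] limit_sell(price=95, qty=8): fills=none; bids=[-] asks=[#1:8@95]
After op 2 [order #2] limit_buy(price=99, qty=10): fills=#2x#1:8@95; bids=[#2:2@99] asks=[-]
After op 3 cancel(order #2): fills=none; bids=[-] asks=[-]
After op 4 [order #3] limit_buy(price=103, qty=8): fills=none; bids=[#3:8@103] asks=[-]
After op 5 [order #4] market_buy(qty=1): fills=none; bids=[#3:8@103] asks=[-]
After op 6 [order #5] market_sell(qty=8): fills=#3x#5:8@103; bids=[-] asks=[-]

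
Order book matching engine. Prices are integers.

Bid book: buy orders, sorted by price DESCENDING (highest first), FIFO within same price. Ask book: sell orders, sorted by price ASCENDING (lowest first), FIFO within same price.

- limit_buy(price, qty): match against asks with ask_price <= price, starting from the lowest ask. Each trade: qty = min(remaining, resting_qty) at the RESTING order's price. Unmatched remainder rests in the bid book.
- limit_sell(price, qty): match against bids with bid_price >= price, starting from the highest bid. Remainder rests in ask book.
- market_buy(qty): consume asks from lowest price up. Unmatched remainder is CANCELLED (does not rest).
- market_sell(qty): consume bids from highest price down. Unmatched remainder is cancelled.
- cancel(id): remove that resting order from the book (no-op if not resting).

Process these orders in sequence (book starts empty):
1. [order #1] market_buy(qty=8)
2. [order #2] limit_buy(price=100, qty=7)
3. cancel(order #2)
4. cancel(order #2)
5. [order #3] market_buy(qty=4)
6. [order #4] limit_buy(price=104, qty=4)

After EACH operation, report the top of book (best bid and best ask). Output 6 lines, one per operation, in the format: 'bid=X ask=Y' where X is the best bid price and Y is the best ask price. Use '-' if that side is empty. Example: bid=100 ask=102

After op 1 [order #1] market_buy(qty=8): fills=none; bids=[-] asks=[-]
After op 2 [order #2] limit_buy(price=100, qty=7): fills=none; bids=[#2:7@100] asks=[-]
After op 3 cancel(order #2): fills=none; bids=[-] asks=[-]
After op 4 cancel(order #2): fills=none; bids=[-] asks=[-]
After op 5 [order #3] market_buy(qty=4): fills=none; bids=[-] asks=[-]
After op 6 [order #4] limit_buy(price=104, qty=4): fills=none; bids=[#4:4@104] asks=[-]

Answer: bid=- ask=-
bid=100 ask=-
bid=- ask=-
bid=- ask=-
bid=- ask=-
bid=104 ask=-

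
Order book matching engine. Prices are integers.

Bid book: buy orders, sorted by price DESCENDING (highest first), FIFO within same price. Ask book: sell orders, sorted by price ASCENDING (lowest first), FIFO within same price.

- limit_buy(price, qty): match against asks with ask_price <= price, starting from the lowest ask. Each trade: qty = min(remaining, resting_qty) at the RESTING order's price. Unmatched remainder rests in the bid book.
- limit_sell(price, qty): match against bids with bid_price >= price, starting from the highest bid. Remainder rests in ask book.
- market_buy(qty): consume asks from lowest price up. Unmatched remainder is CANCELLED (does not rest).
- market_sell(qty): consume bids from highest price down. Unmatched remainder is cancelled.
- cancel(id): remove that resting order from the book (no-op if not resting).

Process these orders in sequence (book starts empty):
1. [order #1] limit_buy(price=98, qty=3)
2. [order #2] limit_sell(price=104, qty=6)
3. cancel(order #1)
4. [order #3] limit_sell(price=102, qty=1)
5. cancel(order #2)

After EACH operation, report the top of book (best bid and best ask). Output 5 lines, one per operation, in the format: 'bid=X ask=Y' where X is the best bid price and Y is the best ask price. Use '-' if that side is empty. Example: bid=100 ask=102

Answer: bid=98 ask=-
bid=98 ask=104
bid=- ask=104
bid=- ask=102
bid=- ask=102

Derivation:
After op 1 [order #1] limit_buy(price=98, qty=3): fills=none; bids=[#1:3@98] asks=[-]
After op 2 [order #2] limit_sell(price=104, qty=6): fills=none; bids=[#1:3@98] asks=[#2:6@104]
After op 3 cancel(order #1): fills=none; bids=[-] asks=[#2:6@104]
After op 4 [order #3] limit_sell(price=102, qty=1): fills=none; bids=[-] asks=[#3:1@102 #2:6@104]
After op 5 cancel(order #2): fills=none; bids=[-] asks=[#3:1@102]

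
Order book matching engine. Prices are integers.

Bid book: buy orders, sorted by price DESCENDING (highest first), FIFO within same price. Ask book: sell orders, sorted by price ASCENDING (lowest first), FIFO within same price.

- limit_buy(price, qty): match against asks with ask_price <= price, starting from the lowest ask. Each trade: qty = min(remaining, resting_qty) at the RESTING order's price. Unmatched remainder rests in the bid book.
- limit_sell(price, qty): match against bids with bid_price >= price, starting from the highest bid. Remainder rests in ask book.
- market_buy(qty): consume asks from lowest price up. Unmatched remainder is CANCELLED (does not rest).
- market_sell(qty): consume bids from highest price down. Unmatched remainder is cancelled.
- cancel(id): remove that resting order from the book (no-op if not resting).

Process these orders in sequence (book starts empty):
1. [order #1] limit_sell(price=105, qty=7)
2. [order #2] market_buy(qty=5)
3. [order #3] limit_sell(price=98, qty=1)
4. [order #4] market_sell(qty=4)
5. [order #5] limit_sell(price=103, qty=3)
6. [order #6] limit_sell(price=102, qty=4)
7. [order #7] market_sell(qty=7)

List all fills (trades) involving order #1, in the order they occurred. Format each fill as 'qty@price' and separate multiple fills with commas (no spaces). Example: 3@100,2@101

Answer: 5@105

Derivation:
After op 1 [order #1] limit_sell(price=105, qty=7): fills=none; bids=[-] asks=[#1:7@105]
After op 2 [order #2] market_buy(qty=5): fills=#2x#1:5@105; bids=[-] asks=[#1:2@105]
After op 3 [order #3] limit_sell(price=98, qty=1): fills=none; bids=[-] asks=[#3:1@98 #1:2@105]
After op 4 [order #4] market_sell(qty=4): fills=none; bids=[-] asks=[#3:1@98 #1:2@105]
After op 5 [order #5] limit_sell(price=103, qty=3): fills=none; bids=[-] asks=[#3:1@98 #5:3@103 #1:2@105]
After op 6 [order #6] limit_sell(price=102, qty=4): fills=none; bids=[-] asks=[#3:1@98 #6:4@102 #5:3@103 #1:2@105]
After op 7 [order #7] market_sell(qty=7): fills=none; bids=[-] asks=[#3:1@98 #6:4@102 #5:3@103 #1:2@105]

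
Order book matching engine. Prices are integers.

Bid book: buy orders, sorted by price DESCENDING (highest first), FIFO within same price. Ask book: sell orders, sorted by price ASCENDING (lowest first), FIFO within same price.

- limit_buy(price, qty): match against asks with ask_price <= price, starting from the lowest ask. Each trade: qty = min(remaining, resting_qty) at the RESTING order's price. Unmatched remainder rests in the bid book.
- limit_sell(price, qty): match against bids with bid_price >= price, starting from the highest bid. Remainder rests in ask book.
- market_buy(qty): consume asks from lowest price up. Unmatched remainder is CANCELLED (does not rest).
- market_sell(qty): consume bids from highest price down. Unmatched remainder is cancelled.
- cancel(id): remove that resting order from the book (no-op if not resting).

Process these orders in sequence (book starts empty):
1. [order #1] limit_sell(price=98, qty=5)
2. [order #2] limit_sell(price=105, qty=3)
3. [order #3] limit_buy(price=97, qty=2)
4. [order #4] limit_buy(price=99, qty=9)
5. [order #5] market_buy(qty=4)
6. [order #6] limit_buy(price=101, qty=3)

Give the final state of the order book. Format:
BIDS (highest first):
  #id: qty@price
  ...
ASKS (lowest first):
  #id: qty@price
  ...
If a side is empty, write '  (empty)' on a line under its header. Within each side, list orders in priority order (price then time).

After op 1 [order #1] limit_sell(price=98, qty=5): fills=none; bids=[-] asks=[#1:5@98]
After op 2 [order #2] limit_sell(price=105, qty=3): fills=none; bids=[-] asks=[#1:5@98 #2:3@105]
After op 3 [order #3] limit_buy(price=97, qty=2): fills=none; bids=[#3:2@97] asks=[#1:5@98 #2:3@105]
After op 4 [order #4] limit_buy(price=99, qty=9): fills=#4x#1:5@98; bids=[#4:4@99 #3:2@97] asks=[#2:3@105]
After op 5 [order #5] market_buy(qty=4): fills=#5x#2:3@105; bids=[#4:4@99 #3:2@97] asks=[-]
After op 6 [order #6] limit_buy(price=101, qty=3): fills=none; bids=[#6:3@101 #4:4@99 #3:2@97] asks=[-]

Answer: BIDS (highest first):
  #6: 3@101
  #4: 4@99
  #3: 2@97
ASKS (lowest first):
  (empty)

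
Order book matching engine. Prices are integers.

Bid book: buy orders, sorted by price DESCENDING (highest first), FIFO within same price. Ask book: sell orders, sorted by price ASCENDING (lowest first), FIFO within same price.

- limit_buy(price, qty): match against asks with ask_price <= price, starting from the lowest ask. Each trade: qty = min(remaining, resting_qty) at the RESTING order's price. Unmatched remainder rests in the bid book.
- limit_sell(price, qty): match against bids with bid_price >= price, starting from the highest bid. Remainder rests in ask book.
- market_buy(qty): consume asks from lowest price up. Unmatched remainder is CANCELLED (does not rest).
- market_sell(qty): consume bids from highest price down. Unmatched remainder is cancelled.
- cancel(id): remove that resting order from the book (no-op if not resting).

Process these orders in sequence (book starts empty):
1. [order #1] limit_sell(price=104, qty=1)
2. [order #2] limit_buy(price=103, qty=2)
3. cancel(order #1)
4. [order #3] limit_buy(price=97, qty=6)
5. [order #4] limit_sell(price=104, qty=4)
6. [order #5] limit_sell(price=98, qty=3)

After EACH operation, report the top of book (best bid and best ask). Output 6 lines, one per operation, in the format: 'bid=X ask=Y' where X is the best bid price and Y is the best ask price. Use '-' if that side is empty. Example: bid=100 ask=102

Answer: bid=- ask=104
bid=103 ask=104
bid=103 ask=-
bid=103 ask=-
bid=103 ask=104
bid=97 ask=98

Derivation:
After op 1 [order #1] limit_sell(price=104, qty=1): fills=none; bids=[-] asks=[#1:1@104]
After op 2 [order #2] limit_buy(price=103, qty=2): fills=none; bids=[#2:2@103] asks=[#1:1@104]
After op 3 cancel(order #1): fills=none; bids=[#2:2@103] asks=[-]
After op 4 [order #3] limit_buy(price=97, qty=6): fills=none; bids=[#2:2@103 #3:6@97] asks=[-]
After op 5 [order #4] limit_sell(price=104, qty=4): fills=none; bids=[#2:2@103 #3:6@97] asks=[#4:4@104]
After op 6 [order #5] limit_sell(price=98, qty=3): fills=#2x#5:2@103; bids=[#3:6@97] asks=[#5:1@98 #4:4@104]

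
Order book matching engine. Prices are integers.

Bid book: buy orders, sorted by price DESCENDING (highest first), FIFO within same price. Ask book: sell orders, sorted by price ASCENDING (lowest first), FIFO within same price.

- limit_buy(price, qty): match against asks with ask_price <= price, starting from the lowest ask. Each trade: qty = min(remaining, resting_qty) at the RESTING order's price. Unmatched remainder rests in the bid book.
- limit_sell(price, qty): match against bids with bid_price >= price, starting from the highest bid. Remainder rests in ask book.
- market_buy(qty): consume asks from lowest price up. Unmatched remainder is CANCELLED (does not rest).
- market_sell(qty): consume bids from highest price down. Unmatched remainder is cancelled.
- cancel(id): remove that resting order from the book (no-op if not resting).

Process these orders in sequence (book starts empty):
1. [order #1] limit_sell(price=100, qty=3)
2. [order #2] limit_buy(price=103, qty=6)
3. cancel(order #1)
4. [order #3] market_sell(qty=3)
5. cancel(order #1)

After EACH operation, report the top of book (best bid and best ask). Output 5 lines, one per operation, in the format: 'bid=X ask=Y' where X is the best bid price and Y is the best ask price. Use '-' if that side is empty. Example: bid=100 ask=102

Answer: bid=- ask=100
bid=103 ask=-
bid=103 ask=-
bid=- ask=-
bid=- ask=-

Derivation:
After op 1 [order #1] limit_sell(price=100, qty=3): fills=none; bids=[-] asks=[#1:3@100]
After op 2 [order #2] limit_buy(price=103, qty=6): fills=#2x#1:3@100; bids=[#2:3@103] asks=[-]
After op 3 cancel(order #1): fills=none; bids=[#2:3@103] asks=[-]
After op 4 [order #3] market_sell(qty=3): fills=#2x#3:3@103; bids=[-] asks=[-]
After op 5 cancel(order #1): fills=none; bids=[-] asks=[-]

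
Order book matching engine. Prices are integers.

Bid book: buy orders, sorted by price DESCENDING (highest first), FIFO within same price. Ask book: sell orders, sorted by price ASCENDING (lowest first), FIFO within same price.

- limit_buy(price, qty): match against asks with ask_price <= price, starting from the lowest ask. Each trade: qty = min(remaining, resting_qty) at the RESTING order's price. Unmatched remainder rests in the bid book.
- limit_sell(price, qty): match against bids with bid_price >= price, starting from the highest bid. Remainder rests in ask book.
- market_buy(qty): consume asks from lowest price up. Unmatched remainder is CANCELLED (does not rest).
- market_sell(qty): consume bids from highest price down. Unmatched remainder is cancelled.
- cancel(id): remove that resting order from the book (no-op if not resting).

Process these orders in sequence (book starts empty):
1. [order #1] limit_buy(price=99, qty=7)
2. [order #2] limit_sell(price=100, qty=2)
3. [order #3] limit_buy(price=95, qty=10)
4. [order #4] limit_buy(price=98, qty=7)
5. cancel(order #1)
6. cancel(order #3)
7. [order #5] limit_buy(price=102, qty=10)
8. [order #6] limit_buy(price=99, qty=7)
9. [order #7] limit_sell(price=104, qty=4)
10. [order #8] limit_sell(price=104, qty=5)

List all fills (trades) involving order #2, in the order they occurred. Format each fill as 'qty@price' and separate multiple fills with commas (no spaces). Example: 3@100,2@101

Answer: 2@100

Derivation:
After op 1 [order #1] limit_buy(price=99, qty=7): fills=none; bids=[#1:7@99] asks=[-]
After op 2 [order #2] limit_sell(price=100, qty=2): fills=none; bids=[#1:7@99] asks=[#2:2@100]
After op 3 [order #3] limit_buy(price=95, qty=10): fills=none; bids=[#1:7@99 #3:10@95] asks=[#2:2@100]
After op 4 [order #4] limit_buy(price=98, qty=7): fills=none; bids=[#1:7@99 #4:7@98 #3:10@95] asks=[#2:2@100]
After op 5 cancel(order #1): fills=none; bids=[#4:7@98 #3:10@95] asks=[#2:2@100]
After op 6 cancel(order #3): fills=none; bids=[#4:7@98] asks=[#2:2@100]
After op 7 [order #5] limit_buy(price=102, qty=10): fills=#5x#2:2@100; bids=[#5:8@102 #4:7@98] asks=[-]
After op 8 [order #6] limit_buy(price=99, qty=7): fills=none; bids=[#5:8@102 #6:7@99 #4:7@98] asks=[-]
After op 9 [order #7] limit_sell(price=104, qty=4): fills=none; bids=[#5:8@102 #6:7@99 #4:7@98] asks=[#7:4@104]
After op 10 [order #8] limit_sell(price=104, qty=5): fills=none; bids=[#5:8@102 #6:7@99 #4:7@98] asks=[#7:4@104 #8:5@104]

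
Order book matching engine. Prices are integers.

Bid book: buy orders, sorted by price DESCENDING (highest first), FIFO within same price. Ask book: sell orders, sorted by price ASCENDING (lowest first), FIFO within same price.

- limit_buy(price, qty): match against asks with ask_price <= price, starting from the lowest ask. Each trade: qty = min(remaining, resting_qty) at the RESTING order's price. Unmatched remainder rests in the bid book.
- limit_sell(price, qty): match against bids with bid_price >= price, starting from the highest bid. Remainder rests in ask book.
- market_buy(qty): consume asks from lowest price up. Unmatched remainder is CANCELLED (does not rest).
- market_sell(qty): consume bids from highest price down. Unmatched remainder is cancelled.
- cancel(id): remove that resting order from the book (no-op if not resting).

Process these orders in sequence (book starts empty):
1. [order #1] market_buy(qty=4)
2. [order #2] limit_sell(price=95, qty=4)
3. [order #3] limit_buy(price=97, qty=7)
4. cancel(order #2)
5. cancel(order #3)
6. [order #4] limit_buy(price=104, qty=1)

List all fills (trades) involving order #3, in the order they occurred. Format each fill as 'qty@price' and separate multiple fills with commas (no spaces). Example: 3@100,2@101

After op 1 [order #1] market_buy(qty=4): fills=none; bids=[-] asks=[-]
After op 2 [order #2] limit_sell(price=95, qty=4): fills=none; bids=[-] asks=[#2:4@95]
After op 3 [order #3] limit_buy(price=97, qty=7): fills=#3x#2:4@95; bids=[#3:3@97] asks=[-]
After op 4 cancel(order #2): fills=none; bids=[#3:3@97] asks=[-]
After op 5 cancel(order #3): fills=none; bids=[-] asks=[-]
After op 6 [order #4] limit_buy(price=104, qty=1): fills=none; bids=[#4:1@104] asks=[-]

Answer: 4@95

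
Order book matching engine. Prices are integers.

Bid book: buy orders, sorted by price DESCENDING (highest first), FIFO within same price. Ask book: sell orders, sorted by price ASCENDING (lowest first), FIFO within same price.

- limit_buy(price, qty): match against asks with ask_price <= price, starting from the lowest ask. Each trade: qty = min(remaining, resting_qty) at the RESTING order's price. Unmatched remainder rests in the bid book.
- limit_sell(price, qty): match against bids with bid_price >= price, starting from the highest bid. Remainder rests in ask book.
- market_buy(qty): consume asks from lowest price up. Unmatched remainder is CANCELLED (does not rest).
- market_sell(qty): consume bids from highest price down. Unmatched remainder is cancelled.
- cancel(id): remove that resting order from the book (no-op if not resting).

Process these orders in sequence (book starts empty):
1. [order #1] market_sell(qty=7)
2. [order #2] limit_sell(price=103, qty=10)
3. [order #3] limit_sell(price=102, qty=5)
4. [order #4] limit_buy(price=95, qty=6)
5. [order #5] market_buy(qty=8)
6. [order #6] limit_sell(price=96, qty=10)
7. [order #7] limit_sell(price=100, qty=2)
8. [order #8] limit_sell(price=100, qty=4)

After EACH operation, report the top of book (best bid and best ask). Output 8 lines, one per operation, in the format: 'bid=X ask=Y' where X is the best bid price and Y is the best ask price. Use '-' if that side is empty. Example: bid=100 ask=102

Answer: bid=- ask=-
bid=- ask=103
bid=- ask=102
bid=95 ask=102
bid=95 ask=103
bid=95 ask=96
bid=95 ask=96
bid=95 ask=96

Derivation:
After op 1 [order #1] market_sell(qty=7): fills=none; bids=[-] asks=[-]
After op 2 [order #2] limit_sell(price=103, qty=10): fills=none; bids=[-] asks=[#2:10@103]
After op 3 [order #3] limit_sell(price=102, qty=5): fills=none; bids=[-] asks=[#3:5@102 #2:10@103]
After op 4 [order #4] limit_buy(price=95, qty=6): fills=none; bids=[#4:6@95] asks=[#3:5@102 #2:10@103]
After op 5 [order #5] market_buy(qty=8): fills=#5x#3:5@102 #5x#2:3@103; bids=[#4:6@95] asks=[#2:7@103]
After op 6 [order #6] limit_sell(price=96, qty=10): fills=none; bids=[#4:6@95] asks=[#6:10@96 #2:7@103]
After op 7 [order #7] limit_sell(price=100, qty=2): fills=none; bids=[#4:6@95] asks=[#6:10@96 #7:2@100 #2:7@103]
After op 8 [order #8] limit_sell(price=100, qty=4): fills=none; bids=[#4:6@95] asks=[#6:10@96 #7:2@100 #8:4@100 #2:7@103]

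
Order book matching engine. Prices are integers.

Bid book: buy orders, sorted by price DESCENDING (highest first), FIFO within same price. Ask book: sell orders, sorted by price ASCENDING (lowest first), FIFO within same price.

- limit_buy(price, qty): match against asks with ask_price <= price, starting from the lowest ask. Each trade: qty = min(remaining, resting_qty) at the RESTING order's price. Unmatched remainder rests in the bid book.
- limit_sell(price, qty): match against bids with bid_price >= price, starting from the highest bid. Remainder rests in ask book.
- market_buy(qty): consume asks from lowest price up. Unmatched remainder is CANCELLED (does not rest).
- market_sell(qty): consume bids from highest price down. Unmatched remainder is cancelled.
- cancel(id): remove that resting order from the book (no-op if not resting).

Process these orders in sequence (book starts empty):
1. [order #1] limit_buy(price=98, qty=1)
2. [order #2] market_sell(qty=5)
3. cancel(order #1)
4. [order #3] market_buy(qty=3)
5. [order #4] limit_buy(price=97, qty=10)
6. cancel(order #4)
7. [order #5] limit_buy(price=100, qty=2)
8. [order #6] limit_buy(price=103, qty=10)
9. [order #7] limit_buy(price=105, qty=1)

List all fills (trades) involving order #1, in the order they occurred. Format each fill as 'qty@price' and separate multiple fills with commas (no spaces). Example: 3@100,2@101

After op 1 [order #1] limit_buy(price=98, qty=1): fills=none; bids=[#1:1@98] asks=[-]
After op 2 [order #2] market_sell(qty=5): fills=#1x#2:1@98; bids=[-] asks=[-]
After op 3 cancel(order #1): fills=none; bids=[-] asks=[-]
After op 4 [order #3] market_buy(qty=3): fills=none; bids=[-] asks=[-]
After op 5 [order #4] limit_buy(price=97, qty=10): fills=none; bids=[#4:10@97] asks=[-]
After op 6 cancel(order #4): fills=none; bids=[-] asks=[-]
After op 7 [order #5] limit_buy(price=100, qty=2): fills=none; bids=[#5:2@100] asks=[-]
After op 8 [order #6] limit_buy(price=103, qty=10): fills=none; bids=[#6:10@103 #5:2@100] asks=[-]
After op 9 [order #7] limit_buy(price=105, qty=1): fills=none; bids=[#7:1@105 #6:10@103 #5:2@100] asks=[-]

Answer: 1@98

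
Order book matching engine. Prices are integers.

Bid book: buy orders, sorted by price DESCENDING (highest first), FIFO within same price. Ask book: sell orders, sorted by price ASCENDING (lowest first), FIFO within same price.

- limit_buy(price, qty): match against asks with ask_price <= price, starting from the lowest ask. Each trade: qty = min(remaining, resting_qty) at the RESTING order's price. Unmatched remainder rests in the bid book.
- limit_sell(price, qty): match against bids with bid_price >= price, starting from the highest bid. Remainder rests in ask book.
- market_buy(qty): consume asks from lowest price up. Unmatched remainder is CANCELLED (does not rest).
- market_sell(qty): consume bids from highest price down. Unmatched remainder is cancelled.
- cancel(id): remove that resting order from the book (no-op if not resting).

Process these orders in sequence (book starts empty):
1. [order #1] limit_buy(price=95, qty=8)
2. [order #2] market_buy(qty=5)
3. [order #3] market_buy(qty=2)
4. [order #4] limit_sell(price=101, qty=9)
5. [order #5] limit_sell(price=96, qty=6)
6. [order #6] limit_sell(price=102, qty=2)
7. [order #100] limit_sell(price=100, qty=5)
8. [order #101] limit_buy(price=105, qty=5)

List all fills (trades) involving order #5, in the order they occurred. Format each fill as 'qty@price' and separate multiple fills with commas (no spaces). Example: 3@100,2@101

After op 1 [order #1] limit_buy(price=95, qty=8): fills=none; bids=[#1:8@95] asks=[-]
After op 2 [order #2] market_buy(qty=5): fills=none; bids=[#1:8@95] asks=[-]
After op 3 [order #3] market_buy(qty=2): fills=none; bids=[#1:8@95] asks=[-]
After op 4 [order #4] limit_sell(price=101, qty=9): fills=none; bids=[#1:8@95] asks=[#4:9@101]
After op 5 [order #5] limit_sell(price=96, qty=6): fills=none; bids=[#1:8@95] asks=[#5:6@96 #4:9@101]
After op 6 [order #6] limit_sell(price=102, qty=2): fills=none; bids=[#1:8@95] asks=[#5:6@96 #4:9@101 #6:2@102]
After op 7 [order #100] limit_sell(price=100, qty=5): fills=none; bids=[#1:8@95] asks=[#5:6@96 #100:5@100 #4:9@101 #6:2@102]
After op 8 [order #101] limit_buy(price=105, qty=5): fills=#101x#5:5@96; bids=[#1:8@95] asks=[#5:1@96 #100:5@100 #4:9@101 #6:2@102]

Answer: 5@96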